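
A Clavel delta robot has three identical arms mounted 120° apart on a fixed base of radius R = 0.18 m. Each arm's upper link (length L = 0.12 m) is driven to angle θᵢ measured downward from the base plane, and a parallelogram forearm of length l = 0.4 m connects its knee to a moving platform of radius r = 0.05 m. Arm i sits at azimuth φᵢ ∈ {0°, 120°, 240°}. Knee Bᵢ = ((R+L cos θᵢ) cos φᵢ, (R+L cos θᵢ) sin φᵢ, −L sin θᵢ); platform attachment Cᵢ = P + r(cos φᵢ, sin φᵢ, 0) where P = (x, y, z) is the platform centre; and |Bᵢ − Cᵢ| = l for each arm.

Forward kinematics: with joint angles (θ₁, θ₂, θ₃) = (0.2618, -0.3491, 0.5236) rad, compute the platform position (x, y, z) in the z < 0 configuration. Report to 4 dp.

O1 = (0.2459·cos0.0°, 0.2459·sin0.0°, -0.0311) = (0.2459, 0.0000, -0.0311)
arm 2 at φ=120.0°: ρ2 = 0.2428;  O2 = (-0.1214, 0.2102, 0.0410)
arm 3 at φ=240.0°: ρ3 = 0.2339;  O3 = (-0.1170, -0.2026, -0.0600)
subtract pairs → two planes through P
plane₁₂: -0.7346x+0.4205y+0.1442z = -0.0008
Cramer: x(z) = 0.0027+0.0566z;  y(z) = 0.0028-0.2442z
into |P−O₁|² = l²: 1.0628z² + 0.0332z + -0.0999 = 0;  Δ = 0.4258;  z = -0.3226 or 0.2913 → z<0 root = -0.3226
x = -0.0155, y = 0.0816

(-0.0155, 0.0816, -0.3226)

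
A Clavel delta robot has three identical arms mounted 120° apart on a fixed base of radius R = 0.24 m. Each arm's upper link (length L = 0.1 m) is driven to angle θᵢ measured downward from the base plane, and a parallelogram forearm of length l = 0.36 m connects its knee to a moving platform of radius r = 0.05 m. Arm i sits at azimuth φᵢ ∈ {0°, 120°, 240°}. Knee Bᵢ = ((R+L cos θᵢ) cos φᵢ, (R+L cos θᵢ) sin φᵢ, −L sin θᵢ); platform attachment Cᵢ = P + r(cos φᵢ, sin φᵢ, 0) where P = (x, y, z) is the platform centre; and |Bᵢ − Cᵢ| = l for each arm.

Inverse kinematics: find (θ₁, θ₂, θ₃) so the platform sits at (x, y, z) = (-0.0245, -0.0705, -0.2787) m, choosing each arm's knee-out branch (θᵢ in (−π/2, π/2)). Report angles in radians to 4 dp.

θ₁ = 0.7850, θ₂ = 0.9603, θ₃ = -0.0873

arm 1 (φ=0.0°): x'=-0.0245, y'=-0.0705
  e−x'=0.2145;  (l²−L²−(e−x')²−y'²−z²)/2L = -0.0453
  √(A²+B²)=0.3517;  θ1 = -0.9148+1.6999 ≈ 0.7850
φ2=120.0° → target in arm frame (-0.0488, 0.0565)
  A=0.2388, B=-0.2787, C=(l²−L²−A²−y'²−z²)/(2L)=-0.0915
  √(A²+B²)=0.3670;  θ2 = -0.8623+1.8226 ≈ 0.9603
φ3=240.0° → target in arm frame (0.0733, 0.0140)
  A cos θ + B sin θ = C:  0.1167·cos θ + -0.2787·sin θ = 0.1406
  γ=atan2(-0.2787,0.1167)=-1.1743;  ψ=arccos(0.4652)=1.0869;  θ3=γ+ψ≈-0.0873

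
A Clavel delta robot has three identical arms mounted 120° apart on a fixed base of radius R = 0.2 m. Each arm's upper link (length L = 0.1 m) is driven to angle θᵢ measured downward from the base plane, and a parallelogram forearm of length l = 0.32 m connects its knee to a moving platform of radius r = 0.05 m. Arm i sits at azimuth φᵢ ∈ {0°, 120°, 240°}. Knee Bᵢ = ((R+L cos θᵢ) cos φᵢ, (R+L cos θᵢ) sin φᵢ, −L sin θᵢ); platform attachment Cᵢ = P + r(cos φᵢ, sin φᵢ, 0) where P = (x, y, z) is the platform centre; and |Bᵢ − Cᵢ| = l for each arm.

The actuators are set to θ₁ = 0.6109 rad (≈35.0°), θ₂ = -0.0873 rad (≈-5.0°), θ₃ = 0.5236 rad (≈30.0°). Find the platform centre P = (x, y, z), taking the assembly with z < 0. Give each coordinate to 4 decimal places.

(-0.0290, 0.0375, -0.2388)

φ1=0.0°: virtual centre (0.2319, 0.0000, -0.0574), radius l
O2 = (0.2496·cos120.0°, 0.2496·sin120.0°, 0.0087) = (-0.1248, 0.2162, 0.0087)
φ3=240.0°: virtual centre (-0.1183, -0.2049, -0.0500), radius l
eliminate P² terms by subtracting sphere 1 from 2 and 3
[-0.7134 0.4324 0.1322]·P = 0.0053;  [-0.7004 -0.4098 0.0147]·P = 0.0014
det = 0.5952;  x = -0.0047+0.1017z,  y = 0.0046+-0.1379z
quadratic in z: (1.0294)z²+(0.0653)z+(-0.0431)=0, √Δ=0.4264 → z ∈ {-0.2388, 0.1754}; z = -0.2388 (taking z<0)
x = -0.0290, y = 0.0375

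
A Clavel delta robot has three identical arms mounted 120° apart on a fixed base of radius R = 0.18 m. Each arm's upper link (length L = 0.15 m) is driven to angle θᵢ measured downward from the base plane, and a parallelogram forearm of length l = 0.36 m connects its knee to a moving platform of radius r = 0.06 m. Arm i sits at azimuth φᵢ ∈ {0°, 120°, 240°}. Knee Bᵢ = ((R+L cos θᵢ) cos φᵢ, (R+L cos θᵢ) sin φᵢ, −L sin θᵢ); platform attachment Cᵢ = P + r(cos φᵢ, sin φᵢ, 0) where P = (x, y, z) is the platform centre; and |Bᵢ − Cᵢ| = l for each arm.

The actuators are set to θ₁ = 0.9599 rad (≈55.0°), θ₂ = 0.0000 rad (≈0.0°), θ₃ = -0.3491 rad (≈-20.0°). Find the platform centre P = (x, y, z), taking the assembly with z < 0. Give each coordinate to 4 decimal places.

(-0.1303, -0.0266, -0.2485)

S1 = (0.2060·cos0.0°, 0.2060·sin0.0°, -0.1229) = (0.2060, 0.0000, -0.1229)
φ2=120.0°: virtual centre (-0.1350, 0.2338, 0.0000), radius l
S3 = (0.2610·cos240.0°, 0.2610·sin240.0°, 0.0513) = (-0.1305, -0.2260, 0.0513)
|S₂|²−|S₁|² = 0.0154;  |S₃|²−|S₁|² = 0.0132
[-0.6821 0.4677 0.2457]·P = 0.0154;  [-0.6730 -0.4520 0.3484]·P = 0.0132
Cramer: x(z) = -0.0210+0.4398z;  y(z) = 0.0022+0.1159z
quadratic in z: (1.2068)z²+(0.0465)z+(-0.0629)=0, √Δ=0.5532 → z ∈ {-0.2485, 0.2099}; z = -0.2485 (taking z<0)
x = -0.1303, y = -0.0266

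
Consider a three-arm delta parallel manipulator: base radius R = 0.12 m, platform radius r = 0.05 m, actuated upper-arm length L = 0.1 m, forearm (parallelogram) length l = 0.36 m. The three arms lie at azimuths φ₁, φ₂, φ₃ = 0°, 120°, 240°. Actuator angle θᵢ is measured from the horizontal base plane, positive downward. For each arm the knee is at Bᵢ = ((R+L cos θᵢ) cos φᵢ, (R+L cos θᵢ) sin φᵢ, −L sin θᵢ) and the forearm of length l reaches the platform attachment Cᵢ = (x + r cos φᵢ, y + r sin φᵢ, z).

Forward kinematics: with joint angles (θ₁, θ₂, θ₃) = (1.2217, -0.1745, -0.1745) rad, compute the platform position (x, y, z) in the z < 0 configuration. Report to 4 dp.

φ1=0.0°: virtual centre (0.1042, 0.0000, -0.0940), radius l
φ2=120.0°: virtual centre (-0.0842, 0.1459, 0.0174), radius l
arm 3 at φ=240.0°: e+L cos θ3 = 0.1685;  S3 = (-0.0842, -0.1459, 0.0174)
subtract pairs → two planes through P
[-0.3769 0.2918 0.2227]·P = 0.0090;  [-0.3769 -0.2918 0.2227]·P = 0.0090
det = 0.2200;  x = -0.0239+0.5908z,  y = 0.0000+0.0000z
quadratic in z: (1.3490)z²+(0.0366)z+(-0.1044)=0, √Δ=0.7513 → z ∈ {-0.2920, 0.2649}; z = -0.2920 (taking z<0)
x = -0.1964, y = 0.0000

(-0.1964, 0.0000, -0.2920)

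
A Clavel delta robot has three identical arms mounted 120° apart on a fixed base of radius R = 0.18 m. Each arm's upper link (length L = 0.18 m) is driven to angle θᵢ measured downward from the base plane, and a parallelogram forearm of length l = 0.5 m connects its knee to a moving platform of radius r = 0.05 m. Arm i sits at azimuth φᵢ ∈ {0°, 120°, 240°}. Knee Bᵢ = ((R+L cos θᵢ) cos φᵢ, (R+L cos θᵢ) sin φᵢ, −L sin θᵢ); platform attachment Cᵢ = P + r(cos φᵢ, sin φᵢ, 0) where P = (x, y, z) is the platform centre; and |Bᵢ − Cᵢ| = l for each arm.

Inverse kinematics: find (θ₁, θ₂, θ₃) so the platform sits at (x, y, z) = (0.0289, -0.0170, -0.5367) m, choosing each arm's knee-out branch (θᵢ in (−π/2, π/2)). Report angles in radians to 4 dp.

θ₁ = 0.6106, θ₂ = 0.7851, θ₃ = 0.6980

arm 1 (φ=0.0°): x'=0.0289, y'=-0.0170
  A cos θ + B sin θ = C:  0.1011·cos θ + -0.5367·sin θ = -0.2249
  θ1 = atan2(B,A) + arccos(C/0.5461) = 0.6106
arm 2 (φ=120.0°): x'=-0.0292, y'=-0.0165
  A=0.1592, B=-0.5367, C=(l²−L²−A²−y'²−z²)/(2L)=-0.2668
  γ=atan2(-0.5367,0.1592)=-1.2825;  ψ=arccos(-0.4766)=2.0676;  θ2=γ+ψ≈0.7851
arm 3 (φ=240.0°): x'=0.0003, y'=0.0335
  A=0.1297, B=-0.5367, C=(l²−L²−A²−y'²−z²)/(2L)=-0.2456
  γ=atan2(-0.5367,0.1297)=-1.3336;  ψ=arccos(-0.4447)=2.0317;  θ3=γ+ψ≈0.6980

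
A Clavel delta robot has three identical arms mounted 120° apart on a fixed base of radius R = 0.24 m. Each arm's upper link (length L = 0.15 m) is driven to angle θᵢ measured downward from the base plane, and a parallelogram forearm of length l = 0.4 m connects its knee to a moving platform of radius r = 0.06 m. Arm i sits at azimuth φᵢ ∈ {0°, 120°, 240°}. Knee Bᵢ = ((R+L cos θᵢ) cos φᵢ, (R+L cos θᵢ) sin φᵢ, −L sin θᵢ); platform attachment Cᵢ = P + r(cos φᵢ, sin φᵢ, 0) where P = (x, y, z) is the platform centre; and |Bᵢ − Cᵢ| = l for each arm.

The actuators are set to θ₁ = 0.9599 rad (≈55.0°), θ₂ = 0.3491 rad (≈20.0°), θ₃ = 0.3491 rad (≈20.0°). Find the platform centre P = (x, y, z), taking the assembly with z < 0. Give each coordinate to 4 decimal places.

(-0.0780, 0.0000, -0.3269)

φ1=0.0°: virtual centre (0.2660, 0.0000, -0.1229), radius l
O2 = (0.3210·cos120.0°, 0.3210·sin120.0°, -0.0513) = (-0.1605, 0.2780, -0.0513)
arm 3 at φ=240.0°: e+L cos θ3 = 0.3210;  O3 = (-0.1605, -0.2780, -0.0513)
subtract pairs → two planes through P
linear system: -0.8530x+0.5559y = 0.0198−0.1431z; -0.8530x+-0.5559y = 0.0198−0.1431z
det = 0.9484;  x = -0.0232+0.1678z,  y = 0.0000+0.0000z
quadratic in z: (1.0282)z²+(0.1487)z+(-0.0613)=0, √Δ=0.5235 → z ∈ {-0.3269, 0.1823}; z = -0.3269 (taking z<0)
x = -0.0780, y = 0.0000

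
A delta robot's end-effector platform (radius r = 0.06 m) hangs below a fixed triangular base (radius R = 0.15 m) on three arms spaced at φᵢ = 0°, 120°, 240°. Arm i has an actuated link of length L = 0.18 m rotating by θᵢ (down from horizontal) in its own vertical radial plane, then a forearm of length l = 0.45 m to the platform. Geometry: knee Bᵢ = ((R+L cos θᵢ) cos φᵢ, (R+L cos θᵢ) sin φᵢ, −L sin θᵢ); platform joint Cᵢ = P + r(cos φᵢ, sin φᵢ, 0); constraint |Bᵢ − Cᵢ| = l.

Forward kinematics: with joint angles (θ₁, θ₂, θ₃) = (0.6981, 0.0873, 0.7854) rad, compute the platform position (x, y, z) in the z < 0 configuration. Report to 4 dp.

φ1=0.0°: virtual centre (0.2279, 0.0000, -0.1157), radius l
arm 2 at φ=120.0°: ρ2 = 0.2693;  O2 = (-0.1347, 0.2332, -0.0157)
arm 3 at φ=240.0°: ρ3 = 0.2173;  O3 = (-0.1086, -0.1882, -0.1273)
subtract pairs → two planes through P
[-0.7251 0.4665 0.2000]·P = 0.0075;  [-0.6731 -0.3763 -0.0232]·P = -0.0019
Cramer: x(z) = -0.0033+0.1099z;  y(z) = 0.0109-0.2580z
quadratic in z: (1.0786)z²+(0.1750)z+(-0.1356)=0, √Δ=0.7845 → z ∈ {-0.4448, 0.2826}; z = -0.4448 (taking z<0)
x = -0.0521, y = 0.1257

(-0.0521, 0.1257, -0.4448)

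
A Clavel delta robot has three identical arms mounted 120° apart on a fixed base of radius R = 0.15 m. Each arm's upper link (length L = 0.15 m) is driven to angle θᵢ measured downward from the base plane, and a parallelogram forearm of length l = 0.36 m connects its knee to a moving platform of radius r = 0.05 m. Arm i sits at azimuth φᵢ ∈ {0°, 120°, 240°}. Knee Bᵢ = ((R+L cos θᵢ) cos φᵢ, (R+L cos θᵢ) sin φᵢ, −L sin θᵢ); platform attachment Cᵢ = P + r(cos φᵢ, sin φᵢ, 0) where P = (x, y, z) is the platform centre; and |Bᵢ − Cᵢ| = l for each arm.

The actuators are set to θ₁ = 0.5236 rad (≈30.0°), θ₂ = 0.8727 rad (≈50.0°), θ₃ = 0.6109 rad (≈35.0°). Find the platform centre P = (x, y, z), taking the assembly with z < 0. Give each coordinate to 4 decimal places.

arm 1 at φ=0.0°: (R−r)+L cos θ1 = 0.2299;  O1 = (0.2299, 0.0000, -0.0750)
O2 = (0.1964·cos120.0°, 0.1964·sin120.0°, -0.1149) = (-0.0982, 0.1701, -0.1149)
φ3=240.0°: virtual centre (-0.1114, -0.1930, -0.0860), radius l
eliminate P² terms by subtracting sphere 1 from 2 and 3
[-0.6562 0.3402 -0.0798]·P = -0.0067;  [-0.6827 -0.3860 -0.0221]·P = -0.0014
det = 0.4856;  x = 0.0063+-0.0789z,  y = -0.0075+0.0824z
into |P−O₁|² = l²: 1.0130z² + 0.1841z + -0.0739 = 0;  Δ = 0.3334;  z = -0.3759 or 0.1942 → z<0 root = -0.3759
x = 0.0360, y = -0.0385

(0.0360, -0.0385, -0.3759)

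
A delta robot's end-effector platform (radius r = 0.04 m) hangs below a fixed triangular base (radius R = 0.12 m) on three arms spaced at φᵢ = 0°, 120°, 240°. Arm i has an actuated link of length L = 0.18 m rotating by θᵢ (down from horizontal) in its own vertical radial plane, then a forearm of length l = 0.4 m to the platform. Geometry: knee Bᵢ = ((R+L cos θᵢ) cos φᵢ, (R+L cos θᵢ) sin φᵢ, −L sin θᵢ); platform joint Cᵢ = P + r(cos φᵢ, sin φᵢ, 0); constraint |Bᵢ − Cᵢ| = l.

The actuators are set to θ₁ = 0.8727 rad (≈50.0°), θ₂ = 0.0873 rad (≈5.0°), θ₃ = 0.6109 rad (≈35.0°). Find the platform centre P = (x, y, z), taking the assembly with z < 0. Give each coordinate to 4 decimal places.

arm 1 at φ=0.0°: ρ1 = 0.1957;  O1 = (0.1957, 0.0000, -0.1379)
O2 = (0.2593·cos120.0°, 0.2593·sin120.0°, -0.0157) = (-0.1297, 0.2246, -0.0157)
O3 = (0.2274·cos240.0°, 0.2274·sin240.0°, -0.1032) = (-0.1137, -0.1970, -0.1032)
|O₂|²−|O₁|² = 0.0102;  |O₃|²−|O₁|² = 0.0051
[-0.6507 0.4491 0.2444]·P = 0.0102;  [-0.6188 -0.3939 0.0693]·P = 0.0051
Cramer: x(z) = -0.0118+0.2384z;  y(z) = 0.0056-0.1987z
sphere 1 gives Az²+Bz+C=0 with A=1.0963, B=0.1746, C=-0.0979;  B²−4AC=0.4599;  roots -0.3889, 0.2296;  negative root z = -0.3889
x = -0.1045, y = 0.0829

(-0.1045, 0.0829, -0.3889)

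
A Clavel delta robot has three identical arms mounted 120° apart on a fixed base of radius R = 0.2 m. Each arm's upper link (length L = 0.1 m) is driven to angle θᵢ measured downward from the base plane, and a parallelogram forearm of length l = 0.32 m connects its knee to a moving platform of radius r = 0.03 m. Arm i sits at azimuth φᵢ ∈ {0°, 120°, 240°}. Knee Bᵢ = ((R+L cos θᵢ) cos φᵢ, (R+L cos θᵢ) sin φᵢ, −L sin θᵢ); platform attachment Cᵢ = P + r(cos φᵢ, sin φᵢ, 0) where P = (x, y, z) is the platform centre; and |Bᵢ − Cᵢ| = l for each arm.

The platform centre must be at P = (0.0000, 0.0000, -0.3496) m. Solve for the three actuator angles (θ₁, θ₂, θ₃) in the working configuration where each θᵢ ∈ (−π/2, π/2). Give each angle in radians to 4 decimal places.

φ1=0.0° → target in arm frame (0.0000, 0.0000)
  A cos θ + B sin θ = C:  0.1700·cos θ + -0.3496·sin θ = -0.2936
  θ1 = atan2(B,A) + arccos(C/0.3887) = 1.3087
φ2=120.0° → target in arm frame (0.0000, 0.0000)
  A=0.1700, B=-0.3496, C=(l²−L²−A²−y'²−z²)/(2L)=-0.2936
  γ=atan2(-0.3496,0.1700)=-1.1182;  ψ=arccos(-0.7553)=2.4268;  θ2=γ+ψ≈1.3087
rotate P by −φ3: (0.0000, 0.0000, -0.3496)
  A=0.1700, B=-0.3496, C=(l²−L²−A²−y'²−z²)/(2L)=-0.2936
  θ3 = atan2(B,A) + arccos(C/0.3887) = 1.3087

θ₁ = 1.3087, θ₂ = 1.3087, θ₃ = 1.3087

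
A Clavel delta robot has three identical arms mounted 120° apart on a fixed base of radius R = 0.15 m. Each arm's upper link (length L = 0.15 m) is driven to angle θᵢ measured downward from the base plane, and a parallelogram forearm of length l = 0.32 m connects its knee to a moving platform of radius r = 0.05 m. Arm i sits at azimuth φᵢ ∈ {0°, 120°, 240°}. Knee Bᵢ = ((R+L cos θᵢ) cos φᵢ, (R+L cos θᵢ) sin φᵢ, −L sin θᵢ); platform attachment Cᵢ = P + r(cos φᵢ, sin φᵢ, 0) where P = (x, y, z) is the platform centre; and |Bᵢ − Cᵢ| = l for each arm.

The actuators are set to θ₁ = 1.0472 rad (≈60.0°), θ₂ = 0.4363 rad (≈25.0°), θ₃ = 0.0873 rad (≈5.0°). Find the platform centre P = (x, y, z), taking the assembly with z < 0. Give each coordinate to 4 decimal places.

φ1=0.0°: virtual centre (0.1750, 0.0000, -0.1299), radius l
arm 2 at φ=120.0°: ρ2 = 0.2359;  O2 = (-0.1180, 0.2043, -0.0634)
O3 = (0.2494·cos240.0°, 0.2494·sin240.0°, -0.0131) = (-0.1247, -0.2160, -0.0131)
eliminate P² terms by subtracting sphere 1 from 2 and 3
linear system: -0.5859x+0.4087y = 0.0122−0.1330z; -0.5994x+-0.4320y = 0.0149−0.2337z
Cramer: x(z) = -0.0228+0.3071z;  y(z) = -0.0028+0.1148z
into |P−O₁|² = l²: 1.1075z² + 0.1377z + -0.0464 = 0;  Δ = 0.2245;  z = -0.2761 or 0.1518 → z<0 root = -0.2761
x = -0.1076, y = -0.0345

(-0.1076, -0.0345, -0.2761)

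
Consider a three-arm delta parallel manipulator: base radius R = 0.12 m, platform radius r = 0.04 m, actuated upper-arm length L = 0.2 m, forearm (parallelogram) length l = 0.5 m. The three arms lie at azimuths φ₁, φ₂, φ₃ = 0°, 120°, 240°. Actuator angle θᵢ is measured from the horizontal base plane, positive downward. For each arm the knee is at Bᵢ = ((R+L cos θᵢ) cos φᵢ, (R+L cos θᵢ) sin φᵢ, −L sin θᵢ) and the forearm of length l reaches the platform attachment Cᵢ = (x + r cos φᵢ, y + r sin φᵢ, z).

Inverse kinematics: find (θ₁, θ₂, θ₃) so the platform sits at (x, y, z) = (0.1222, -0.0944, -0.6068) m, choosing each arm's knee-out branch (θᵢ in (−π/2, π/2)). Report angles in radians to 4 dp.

θ₁ = 0.6978, θ₂ = 1.3085, θ₃ = 0.9595

rotate P by −φ1: (0.1222, -0.0944, -0.6068)
  A cos θ + B sin θ = C:  -0.0422·cos θ + -0.6068·sin θ = -0.4222
  √(A²+B²)=0.6083;  θ1 = -1.6402+2.3381 ≈ 0.6978
φ2=120.0° → target in arm frame (-0.1429, -0.0586)
  e−x'=0.2229;  (l²−L²−(e−x')²−y'²−z²)/2L = -0.5283
  √(A²+B²)=0.6464;  θ2 = -1.2188+2.5273 ≈ 1.3085
rotate P by −φ3: (0.0207, 0.1530, -0.6068)
  e−x'=0.0593;  (l²−L²−(e−x')²−y'²−z²)/2L = -0.4629
  γ=atan2(-0.6068,0.0593)=-1.4733;  ψ=arccos(-0.7592)=2.4328;  θ3=γ+ψ≈0.9595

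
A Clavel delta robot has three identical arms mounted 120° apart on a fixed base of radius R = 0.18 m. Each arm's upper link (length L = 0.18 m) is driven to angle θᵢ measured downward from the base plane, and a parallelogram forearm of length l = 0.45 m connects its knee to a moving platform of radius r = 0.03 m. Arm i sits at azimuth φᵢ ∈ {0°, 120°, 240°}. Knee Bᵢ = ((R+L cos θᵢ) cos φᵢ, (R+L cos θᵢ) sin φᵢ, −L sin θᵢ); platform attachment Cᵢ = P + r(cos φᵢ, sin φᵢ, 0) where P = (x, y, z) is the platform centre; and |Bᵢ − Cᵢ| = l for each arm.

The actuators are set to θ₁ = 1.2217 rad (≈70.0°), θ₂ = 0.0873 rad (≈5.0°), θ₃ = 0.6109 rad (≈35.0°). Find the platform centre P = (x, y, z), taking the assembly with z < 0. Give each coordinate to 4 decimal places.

(-0.1613, 0.0704, -0.4111)

arm 1 at φ=0.0°: ρ1 = 0.2116;  centre 1 = (0.2116, 0.0000, -0.1691)
φ2=120.0°: virtual centre (-0.1647, 0.2852, -0.0157), radius l
arm 3 at φ=240.0°: ρ3 = 0.2974;  centre 3 = (-0.1487, -0.2576, -0.1032)
|centre ₂|²−|centre ₁|² = 0.0353;  |centre ₃|²−|centre ₁|² = 0.0258
linear system: -0.7525x+0.5704y = 0.0353−0.3069z; -0.7206x+-0.5152y = 0.0258−0.1318z
Cramer: x(z) = -0.0412+0.2921z;  y(z) = 0.0076-0.1527z
sphere 1 gives Az²+Bz+C=0 with A=1.1086, B=0.1883, C=-0.1099;  B²−4AC=0.5230;  roots -0.4111, 0.2412;  negative root z = -0.4111
x = -0.1613, y = 0.0704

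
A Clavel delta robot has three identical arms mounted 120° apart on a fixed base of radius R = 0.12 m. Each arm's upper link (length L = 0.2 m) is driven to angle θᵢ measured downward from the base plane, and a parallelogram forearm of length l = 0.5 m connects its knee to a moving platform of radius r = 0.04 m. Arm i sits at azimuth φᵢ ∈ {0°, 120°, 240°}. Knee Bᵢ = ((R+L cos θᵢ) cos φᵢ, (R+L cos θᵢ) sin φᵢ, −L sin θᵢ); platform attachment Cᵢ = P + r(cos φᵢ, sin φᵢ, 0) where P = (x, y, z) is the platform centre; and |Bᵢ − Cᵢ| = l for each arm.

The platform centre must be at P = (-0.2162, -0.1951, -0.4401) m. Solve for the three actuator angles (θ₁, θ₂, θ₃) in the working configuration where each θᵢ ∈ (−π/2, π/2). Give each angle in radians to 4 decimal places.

θ₁ = 1.1345, θ₂ = 0.7854, θ₃ = -0.2619

φ1=0.0° → target in arm frame (-0.2162, -0.1951)
  A=0.2962, B=-0.4401, C=(l²−L²−A²−y'²−z²)/(2L)=-0.2737
  γ=atan2(-0.4401,0.2962)=-0.9784;  ψ=arccos(-0.5160)=2.1129;  θ1=γ+ψ≈1.1345
arm 2 (φ=120.0°): x'=-0.0609, y'=0.2848
  A=0.1409, B=-0.4401, C=(l²−L²−A²−y'²−z²)/(2L)=-0.2116
  θ2 = atan2(B,A) + arccos(C/0.4621) = 0.7854
rotate P by −φ3: (0.2771, -0.0897, -0.4401)
  A cos θ + B sin θ = C:  -0.1971·cos θ + -0.4401·sin θ = -0.0764
  √(A²+B²)=0.4822;  θ3 = -1.9918+1.7299 ≈ -0.2619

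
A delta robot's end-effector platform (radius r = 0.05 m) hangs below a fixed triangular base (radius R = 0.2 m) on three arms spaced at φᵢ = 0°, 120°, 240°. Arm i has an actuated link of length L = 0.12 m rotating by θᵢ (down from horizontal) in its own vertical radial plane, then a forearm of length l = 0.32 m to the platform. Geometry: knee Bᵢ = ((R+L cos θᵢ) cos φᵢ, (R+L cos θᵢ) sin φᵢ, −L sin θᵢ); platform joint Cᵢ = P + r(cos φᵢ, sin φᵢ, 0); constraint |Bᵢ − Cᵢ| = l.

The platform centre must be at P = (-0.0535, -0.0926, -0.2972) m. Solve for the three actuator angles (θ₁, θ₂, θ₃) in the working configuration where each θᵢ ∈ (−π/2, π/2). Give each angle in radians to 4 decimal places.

θ₁ = 1.2216, θ₂ = 1.2213, θ₃ = 0.1741

arm 1 (φ=0.0°): x'=-0.0535, y'=-0.0926
  e−x'=0.2035;  (l²−L²−(e−x')²−y'²−z²)/2L = -0.2096
  γ=atan2(-0.2972,0.2035)=-0.9704;  ψ=arccos(-0.5820)=2.1920;  θ1=γ+ψ≈1.2216
arm 2 (φ=120.0°): x'=-0.0534, y'=0.0926
  A=0.2034, B=-0.2972, C=(l²−L²−A²−y'²−z²)/(2L)=-0.2096
  γ=atan2(-0.2972,0.2034)=-0.9705;  ψ=arccos(-0.5819)=2.1918;  θ2=γ+ψ≈1.2213
φ3=240.0° → target in arm frame (0.1069, 0.0000)
  A=0.0431, B=-0.2972, C=(l²−L²−A²−y'²−z²)/(2L)=-0.0091
  γ=atan2(-0.2972,0.0431)=-1.4269;  ψ=arccos(-0.0303)=1.6011;  θ3=γ+ψ≈0.1741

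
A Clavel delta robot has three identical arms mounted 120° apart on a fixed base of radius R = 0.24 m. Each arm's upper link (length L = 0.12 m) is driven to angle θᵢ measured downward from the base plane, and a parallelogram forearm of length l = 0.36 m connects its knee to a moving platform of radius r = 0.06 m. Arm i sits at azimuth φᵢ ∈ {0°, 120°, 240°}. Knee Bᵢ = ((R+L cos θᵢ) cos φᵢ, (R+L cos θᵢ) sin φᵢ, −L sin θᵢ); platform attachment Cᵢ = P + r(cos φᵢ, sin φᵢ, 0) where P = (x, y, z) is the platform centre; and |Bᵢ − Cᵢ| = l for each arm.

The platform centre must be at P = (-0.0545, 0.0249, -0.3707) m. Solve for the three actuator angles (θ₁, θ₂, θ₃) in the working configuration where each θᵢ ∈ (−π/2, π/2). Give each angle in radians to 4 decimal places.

φ1=0.0° → target in arm frame (-0.0545, 0.0249)
  A=0.2345, B=-0.3707, C=(l²−L²−A²−y'²−z²)/(2L)=-0.3243
  γ=atan2(-0.3707,0.2345)=-1.0068;  ψ=arccos(-0.7393)=2.4028;  θ1=γ+ψ≈1.3961
rotate P by −φ2: (0.0488, 0.0347, -0.3707)
  A=0.1312, B=-0.3707, C=(l²−L²−A²−y'²−z²)/(2L)=-0.1693
  θ2 = atan2(B,A) + arccos(C/0.3932) = 0.7853
rotate P by −φ3: (0.0057, -0.0596, -0.3707)
  e−x'=0.1743;  (l²−L²−(e−x')²−y'²−z²)/2L = -0.2340
  θ3 = atan2(B,A) + arccos(C/0.4096) = 1.0476

θ₁ = 1.3961, θ₂ = 0.7853, θ₃ = 1.0476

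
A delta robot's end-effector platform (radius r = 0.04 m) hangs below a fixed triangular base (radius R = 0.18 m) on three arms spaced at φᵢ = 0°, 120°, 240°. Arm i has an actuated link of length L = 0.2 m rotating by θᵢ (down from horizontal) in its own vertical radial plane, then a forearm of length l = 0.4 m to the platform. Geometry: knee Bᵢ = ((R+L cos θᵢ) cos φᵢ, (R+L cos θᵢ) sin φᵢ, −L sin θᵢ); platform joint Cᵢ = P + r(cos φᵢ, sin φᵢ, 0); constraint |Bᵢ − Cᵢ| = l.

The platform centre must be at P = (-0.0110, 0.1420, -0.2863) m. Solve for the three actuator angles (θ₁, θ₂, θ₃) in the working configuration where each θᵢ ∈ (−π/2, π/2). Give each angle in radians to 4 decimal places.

arm 1 (φ=0.0°): x'=-0.0110, y'=0.1420
  A=0.1510, B=-0.2863, C=(l²−L²−A²−y'²−z²)/(2L)=-0.0123
  √(A²+B²)=0.3237;  θ1 = -1.0855+1.6089 ≈ 0.5234
rotate P by −φ2: (0.1285, -0.0615, -0.2863)
  e−x'=0.0115;  (l²−L²−(e−x')²−y'²−z²)/2L = 0.0853
  γ=atan2(-0.2863,0.0115)=-1.5306;  ψ=arccos(0.2977)=1.2685;  θ2=γ+ψ≈-0.2621
arm 3 (φ=240.0°): x'=-0.1175, y'=-0.0805
  A cos θ + B sin θ = C:  0.2575·cos θ + -0.2863·sin θ = -0.0869
  √(A²+B²)=0.3850;  θ3 = -0.8384+1.7983 ≈ 0.9600

θ₁ = 0.5234, θ₂ = -0.2621, θ₃ = 0.9600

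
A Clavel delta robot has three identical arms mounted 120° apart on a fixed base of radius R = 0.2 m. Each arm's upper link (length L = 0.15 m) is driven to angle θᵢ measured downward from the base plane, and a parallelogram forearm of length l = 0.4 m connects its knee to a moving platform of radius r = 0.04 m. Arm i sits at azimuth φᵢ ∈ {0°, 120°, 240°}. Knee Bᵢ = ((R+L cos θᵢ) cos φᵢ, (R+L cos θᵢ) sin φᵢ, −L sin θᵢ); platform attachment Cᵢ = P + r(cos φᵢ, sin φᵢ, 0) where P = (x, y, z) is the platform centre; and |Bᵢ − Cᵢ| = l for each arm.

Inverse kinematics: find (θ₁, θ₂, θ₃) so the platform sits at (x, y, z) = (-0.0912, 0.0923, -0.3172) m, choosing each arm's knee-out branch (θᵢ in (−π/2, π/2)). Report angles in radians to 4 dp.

θ₁ = 0.9600, θ₂ = -0.2618, θ₃ = 0.6984

arm 1 (φ=0.0°): x'=-0.0912, y'=0.0923
  A cos θ + B sin θ = C:  0.2512·cos θ + -0.3172·sin θ = -0.1158
  θ1 = atan2(B,A) + arccos(C/0.4046) = 0.9600
φ2=120.0° → target in arm frame (0.1255, 0.0328)
  A=0.0345, B=-0.3172, C=(l²−L²−A²−y'²−z²)/(2L)=0.1154
  θ2 = atan2(B,A) + arccos(C/0.3191) = -0.2618
rotate P by −φ3: (-0.0343, -0.1251, -0.3172)
  A=0.1943, B=-0.3172, C=(l²−L²−A²−y'²−z²)/(2L)=-0.0551
  γ=atan2(-0.3172,0.1943)=-1.0211;  ψ=arccos(-0.1482)=1.7195;  θ3=γ+ψ≈0.6984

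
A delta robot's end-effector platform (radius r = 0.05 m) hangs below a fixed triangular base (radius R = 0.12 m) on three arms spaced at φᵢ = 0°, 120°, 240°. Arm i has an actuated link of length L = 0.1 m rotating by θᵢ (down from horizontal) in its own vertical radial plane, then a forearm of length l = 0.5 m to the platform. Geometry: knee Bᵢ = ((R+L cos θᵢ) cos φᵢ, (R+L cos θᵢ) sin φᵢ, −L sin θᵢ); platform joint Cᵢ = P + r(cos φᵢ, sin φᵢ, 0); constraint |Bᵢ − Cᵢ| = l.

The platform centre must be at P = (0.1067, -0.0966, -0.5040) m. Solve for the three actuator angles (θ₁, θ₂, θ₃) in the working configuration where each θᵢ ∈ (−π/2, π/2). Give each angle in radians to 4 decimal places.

θ₁ = 0.1741, θ₂ = 0.9598, θ₃ = 0.4362

rotate P by −φ1: (0.1067, -0.0966, -0.5040)
  A=-0.0367, B=-0.5040, C=(l²−L²−A²−y'²−z²)/(2L)=-0.1235
  γ=atan2(-0.5040,-0.0367)=-1.6435;  ψ=arccos(-0.2443)=1.8176;  θ1=γ+ψ≈0.1741
rotate P by −φ2: (-0.1370, -0.0441, -0.5040)
  A cos θ + B sin θ = C:  0.2070·cos θ + -0.5040·sin θ = -0.2941
  γ=atan2(-0.5040,0.2070)=-1.1811;  ψ=arccos(-0.5397)=2.1409;  θ2=γ+ψ≈0.9598
rotate P by −φ3: (0.0303, 0.1407, -0.5040)
  A cos θ + B sin θ = C:  0.0397·cos θ + -0.5040·sin θ = -0.1769
  γ=atan2(-0.5040,0.0397)=-1.4922;  ψ=arccos(-0.3500)=1.9284;  θ3=γ+ψ≈0.4362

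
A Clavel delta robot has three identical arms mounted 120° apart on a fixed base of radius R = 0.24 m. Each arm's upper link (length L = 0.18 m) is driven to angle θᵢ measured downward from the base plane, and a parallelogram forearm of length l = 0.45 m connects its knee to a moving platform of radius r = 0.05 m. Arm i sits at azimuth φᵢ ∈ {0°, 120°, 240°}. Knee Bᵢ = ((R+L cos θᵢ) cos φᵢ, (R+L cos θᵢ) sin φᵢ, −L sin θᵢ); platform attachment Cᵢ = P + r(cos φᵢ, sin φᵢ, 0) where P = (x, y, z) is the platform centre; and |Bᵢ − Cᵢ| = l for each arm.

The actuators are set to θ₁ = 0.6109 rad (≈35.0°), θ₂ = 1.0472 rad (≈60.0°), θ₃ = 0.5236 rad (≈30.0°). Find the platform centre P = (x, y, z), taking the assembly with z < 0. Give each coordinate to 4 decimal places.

(0.0307, -0.0764, -0.4235)

S1 = (0.3374·cos0.0°, 0.3374·sin0.0°, -0.1032) = (0.3374, 0.0000, -0.1032)
S2 = (0.2800·cos120.0°, 0.2800·sin120.0°, -0.1559) = (-0.1400, 0.2425, -0.1559)
φ3=240.0°: virtual centre (-0.1729, -0.2995, -0.0900), radius l
eliminate P² terms by subtracting sphere 1 from 2 and 3
linear system: -0.9549x+0.4850y = -0.0218−-0.1053z; -1.0208x+-0.5991y = 0.0032−0.0265z
Cramer: x(z) = 0.0108-0.0471z;  y(z) = -0.0238+0.1244z
sphere 1 gives Az²+Bz+C=0 with A=1.0177, B=0.2313, C=-0.0846;  B²−4AC=0.3978;  roots -0.4235, 0.1962;  negative root z = -0.4235
x = 0.0307, y = -0.0764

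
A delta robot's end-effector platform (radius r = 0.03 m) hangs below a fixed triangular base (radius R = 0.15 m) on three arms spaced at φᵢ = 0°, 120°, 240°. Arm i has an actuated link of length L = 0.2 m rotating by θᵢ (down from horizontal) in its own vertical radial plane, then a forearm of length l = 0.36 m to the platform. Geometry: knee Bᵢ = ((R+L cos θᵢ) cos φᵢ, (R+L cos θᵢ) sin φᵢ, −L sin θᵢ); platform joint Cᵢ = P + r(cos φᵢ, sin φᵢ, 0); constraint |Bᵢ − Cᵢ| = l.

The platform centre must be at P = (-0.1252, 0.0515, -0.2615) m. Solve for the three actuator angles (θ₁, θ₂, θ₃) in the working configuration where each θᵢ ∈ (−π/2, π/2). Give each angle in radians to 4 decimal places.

φ1=0.0° → target in arm frame (-0.1252, 0.0515)
  A=0.2452, B=-0.2615, C=(l²−L²−A²−y'²−z²)/(2L)=-0.1039
  γ=atan2(-0.2615,0.2452)=-0.8176;  ψ=arccos(-0.2898)=1.8648;  θ1=γ+ψ≈1.0473
φ2=120.0° → target in arm frame (0.1072, 0.0827)
  A cos θ + B sin θ = C:  0.0128·cos θ + -0.2615·sin θ = 0.0355
  θ2 = atan2(B,A) + arccos(C/0.2618) = -0.0873
φ3=240.0° → target in arm frame (0.0180, -0.1342)
  A cos θ + B sin θ = C:  0.1020·cos θ + -0.2615·sin θ = -0.0180
  γ=atan2(-0.2615,0.1020)=-1.1989;  ψ=arccos(-0.0640)=1.6349;  θ3=γ+ψ≈0.4360

θ₁ = 1.0473, θ₂ = -0.0873, θ₃ = 0.4360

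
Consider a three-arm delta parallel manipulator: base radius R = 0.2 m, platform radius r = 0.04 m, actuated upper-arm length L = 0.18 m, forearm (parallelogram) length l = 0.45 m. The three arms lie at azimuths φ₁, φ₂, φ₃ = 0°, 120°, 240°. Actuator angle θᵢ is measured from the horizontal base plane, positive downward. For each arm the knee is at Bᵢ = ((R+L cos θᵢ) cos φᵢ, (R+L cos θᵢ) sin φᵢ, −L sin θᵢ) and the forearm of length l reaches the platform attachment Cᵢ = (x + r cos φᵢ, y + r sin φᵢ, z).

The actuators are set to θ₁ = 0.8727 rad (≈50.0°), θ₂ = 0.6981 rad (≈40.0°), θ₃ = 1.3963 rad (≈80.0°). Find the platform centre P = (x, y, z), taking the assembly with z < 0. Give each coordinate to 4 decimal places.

(0.0370, 0.1177, -0.5007)

S1 = (0.2757·cos0.0°, 0.2757·sin0.0°, -0.1379) = (0.2757, 0.0000, -0.1379)
arm 2 at φ=120.0°: ρ2 = 0.2979;  S2 = (-0.1489, 0.2580, -0.1157)
S3 = (0.1913·cos240.0°, 0.1913·sin240.0°, -0.1773) = (-0.0956, -0.1656, -0.1773)
|S₂|²−|S₁|² = 0.0071;  |S₃|²−|S₁|² = -0.0270
[-0.8493 0.5160 0.0444]·P = 0.0071;  [-0.7426 -0.3313 -0.0787]·P = -0.0270
det = 0.6645;  x = 0.0174+-0.0390z,  y = 0.0425+-0.1503z
into |P−S₁|² = l²: 1.0241z² + 0.2832z + -0.1150 = 0;  Δ = 0.5512;  z = -0.5007 or 0.2242 → z<0 root = -0.5007
x = 0.0370, y = 0.1177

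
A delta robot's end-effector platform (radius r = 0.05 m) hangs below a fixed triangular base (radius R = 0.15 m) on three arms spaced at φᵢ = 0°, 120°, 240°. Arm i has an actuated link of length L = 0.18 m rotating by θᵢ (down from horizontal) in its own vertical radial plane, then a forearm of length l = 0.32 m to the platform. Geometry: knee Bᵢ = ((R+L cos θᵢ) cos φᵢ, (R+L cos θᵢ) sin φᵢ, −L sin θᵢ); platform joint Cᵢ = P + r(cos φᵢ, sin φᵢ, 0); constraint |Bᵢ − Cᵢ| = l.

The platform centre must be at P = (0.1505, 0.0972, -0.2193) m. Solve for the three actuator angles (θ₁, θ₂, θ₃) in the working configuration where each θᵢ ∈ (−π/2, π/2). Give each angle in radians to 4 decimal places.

θ₁ = -0.3490, θ₂ = 0.6106, θ₃ = 1.3089

φ1=0.0° → target in arm frame (0.1505, 0.0972)
  e−x'=-0.0505;  (l²−L²−(e−x')²−y'²−z²)/2L = 0.0275
  γ=atan2(-0.2193,-0.0505)=-1.7971;  ψ=arccos(0.1223)=1.4482;  θ1=γ+ψ≈-0.3490
arm 2 (φ=120.0°): x'=0.0089, y'=-0.1789
  A=0.0911, B=-0.2193, C=(l²−L²−A²−y'²−z²)/(2L)=-0.0511
  √(A²+B²)=0.2375;  θ2 = -1.1772+1.7878 ≈ 0.6106
arm 3 (φ=240.0°): x'=-0.1594, y'=0.0817
  A=0.2594, B=-0.2193, C=(l²−L²−A²−y'²−z²)/(2L)=-0.1447
  √(A²+B²)=0.3397;  θ3 = -0.7018+2.0107 ≈ 1.3089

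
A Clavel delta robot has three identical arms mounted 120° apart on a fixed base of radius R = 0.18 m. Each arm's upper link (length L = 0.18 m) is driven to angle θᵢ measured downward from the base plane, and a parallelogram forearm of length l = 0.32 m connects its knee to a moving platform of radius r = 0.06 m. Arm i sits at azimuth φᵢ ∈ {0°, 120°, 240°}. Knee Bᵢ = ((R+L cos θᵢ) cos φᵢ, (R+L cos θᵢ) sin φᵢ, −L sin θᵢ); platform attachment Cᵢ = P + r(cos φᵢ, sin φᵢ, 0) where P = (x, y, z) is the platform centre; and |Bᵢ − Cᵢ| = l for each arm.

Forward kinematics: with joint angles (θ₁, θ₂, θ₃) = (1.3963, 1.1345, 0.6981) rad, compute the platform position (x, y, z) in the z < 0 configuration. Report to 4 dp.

(-0.0836, -0.0589, -0.3865)

arm 1 at φ=0.0°: e+L cos θ1 = 0.1513;  centre 1 = (0.1513, 0.0000, -0.1773)
φ2=120.0°: virtual centre (-0.0980, 0.1698, -0.1631), radius l
centre 3 = (0.2579·cos240.0°, 0.2579·sin240.0°, -0.1157) = (-0.1289, -0.2233, -0.1157)
|centre ₂|²−|centre ₁|² = 0.0108;  |centre ₃|²−|centre ₁|² = 0.0256
linear system: -0.4986x+0.3396y = 0.0108−0.0283z; -0.5604x+-0.4467y = 0.0256−0.1231z
det = 0.4130;  x = -0.0327+0.1318z,  y = -0.0163+0.1103z
quadratic in z: (1.0295)z²+(0.3024)z+(-0.0369)=0, √Δ=0.4933 → z ∈ {-0.3865, 0.0927}; z = -0.3865 (taking z<0)
x = -0.0836, y = -0.0589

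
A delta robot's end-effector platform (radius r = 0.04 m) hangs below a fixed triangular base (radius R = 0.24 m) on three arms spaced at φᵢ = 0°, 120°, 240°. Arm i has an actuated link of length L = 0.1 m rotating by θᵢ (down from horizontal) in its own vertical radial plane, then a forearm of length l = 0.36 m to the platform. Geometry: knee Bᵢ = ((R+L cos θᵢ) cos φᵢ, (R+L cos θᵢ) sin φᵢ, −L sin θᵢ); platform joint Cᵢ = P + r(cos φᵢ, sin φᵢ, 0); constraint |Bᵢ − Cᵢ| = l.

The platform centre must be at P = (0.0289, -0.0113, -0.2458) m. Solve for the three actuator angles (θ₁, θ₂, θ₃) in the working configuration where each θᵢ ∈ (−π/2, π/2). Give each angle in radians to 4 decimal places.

rotate P by −φ1: (0.0289, -0.0113, -0.2458)
  A=0.1711, B=-0.2458, C=(l²−L²−A²−y'²−z²)/(2L)=0.1489
  γ=atan2(-0.2458,0.1711)=-0.9627;  ψ=arccos(0.4972)=1.0505;  θ1=γ+ψ≈0.0878
arm 2 (φ=120.0°): x'=-0.0242, y'=-0.0194
  A cos θ + B sin θ = C:  0.2242·cos θ + -0.2458·sin θ = 0.0426
  θ2 = atan2(B,A) + arccos(C/0.3327) = 0.6111
arm 3 (φ=240.0°): x'=-0.0047, y'=0.0307
  A cos θ + B sin θ = C:  0.2047·cos θ + -0.2458·sin θ = 0.0818
  √(A²+B²)=0.3199;  θ3 = -0.8765+1.3123 ≈ 0.4358

θ₁ = 0.0878, θ₂ = 0.6111, θ₃ = 0.4358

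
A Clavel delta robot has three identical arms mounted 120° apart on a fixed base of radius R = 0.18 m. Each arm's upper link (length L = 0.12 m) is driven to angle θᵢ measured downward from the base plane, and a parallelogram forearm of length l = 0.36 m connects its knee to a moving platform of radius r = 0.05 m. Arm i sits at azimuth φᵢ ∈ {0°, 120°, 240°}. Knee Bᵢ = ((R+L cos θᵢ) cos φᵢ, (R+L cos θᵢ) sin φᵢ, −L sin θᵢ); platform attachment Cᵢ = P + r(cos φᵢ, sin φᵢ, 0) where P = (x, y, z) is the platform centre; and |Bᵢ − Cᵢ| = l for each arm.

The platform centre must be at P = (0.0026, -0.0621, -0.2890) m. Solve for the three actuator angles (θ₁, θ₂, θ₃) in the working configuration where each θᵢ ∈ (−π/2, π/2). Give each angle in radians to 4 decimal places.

θ₁ = 0.2617, θ₂ = 0.6110, θ₃ = -0.0870

rotate P by −φ1: (0.0026, -0.0621, -0.2890)
  A=0.1274, B=-0.2890, C=(l²−L²−A²−y'²−z²)/(2L)=0.0483
  √(A²+B²)=0.3158;  θ1 = -1.1556+1.4173 ≈ 0.2617
rotate P by −φ2: (-0.0551, 0.0288, -0.2890)
  e−x'=0.1851;  (l²−L²−(e−x')²−y'²−z²)/2L = -0.0142
  γ=atan2(-0.2890,0.1851)=-1.0012;  ψ=arccos(-0.0413)=1.6121;  θ2=γ+ψ≈0.6110
φ3=240.0° → target in arm frame (0.0525, 0.0333)
  e−x'=0.0775;  (l²−L²−(e−x')²−y'²−z²)/2L = 0.1023
  θ3 = atan2(B,A) + arccos(C/0.2992) = -0.0870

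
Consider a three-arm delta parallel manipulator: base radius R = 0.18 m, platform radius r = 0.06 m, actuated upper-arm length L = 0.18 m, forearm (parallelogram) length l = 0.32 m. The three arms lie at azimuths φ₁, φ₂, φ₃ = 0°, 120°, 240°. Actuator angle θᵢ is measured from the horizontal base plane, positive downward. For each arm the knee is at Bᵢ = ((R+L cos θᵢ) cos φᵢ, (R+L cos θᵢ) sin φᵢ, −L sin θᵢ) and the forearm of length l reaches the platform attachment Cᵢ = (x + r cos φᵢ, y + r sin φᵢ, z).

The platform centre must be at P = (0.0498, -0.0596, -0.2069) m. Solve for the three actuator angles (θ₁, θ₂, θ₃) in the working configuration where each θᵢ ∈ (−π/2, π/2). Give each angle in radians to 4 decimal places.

θ₁ = 0.0869, θ₂ = 0.8729, θ₃ = 0.2617

rotate P by −φ1: (0.0498, -0.0596, -0.2069)
  A=0.0702, B=-0.2069, C=(l²−L²−A²−y'²−z²)/(2L)=0.0520
  √(A²+B²)=0.2185;  θ1 = -1.2437+1.3306 ≈ 0.0869
rotate P by −φ2: (-0.0765, -0.0133, -0.2069)
  e−x'=0.1965;  (l²−L²−(e−x')²−y'²−z²)/2L = -0.0322
  √(A²+B²)=0.2854;  θ2 = -0.8111+1.6840 ≈ 0.8729
arm 3 (φ=240.0°): x'=0.0267, y'=0.0729
  A=0.0933, B=-0.2069, C=(l²−L²−A²−y'²−z²)/(2L)=0.0366
  γ=atan2(-0.2069,0.0933)=-1.1472;  ψ=arccos(0.1612)=1.4089;  θ3=γ+ψ≈0.2617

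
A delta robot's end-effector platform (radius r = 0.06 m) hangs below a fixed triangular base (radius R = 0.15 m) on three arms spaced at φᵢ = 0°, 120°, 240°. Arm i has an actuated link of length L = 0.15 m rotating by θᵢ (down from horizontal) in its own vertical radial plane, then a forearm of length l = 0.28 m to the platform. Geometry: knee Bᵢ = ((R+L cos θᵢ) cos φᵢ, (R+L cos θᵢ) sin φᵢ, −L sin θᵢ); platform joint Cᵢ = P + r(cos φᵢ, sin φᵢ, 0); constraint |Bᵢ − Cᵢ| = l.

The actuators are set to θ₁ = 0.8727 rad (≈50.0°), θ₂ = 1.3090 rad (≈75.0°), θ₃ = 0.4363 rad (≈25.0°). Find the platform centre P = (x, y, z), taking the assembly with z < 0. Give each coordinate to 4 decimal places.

φ1=0.0°: virtual centre (0.1864, 0.0000, -0.1149), radius l
S2 = (0.1288·cos120.0°, 0.1288·sin120.0°, -0.1449) = (-0.0644, 0.1116, -0.1449)
S3 = (0.2259·cos240.0°, 0.2259·sin240.0°, -0.0634) = (-0.1130, -0.1957, -0.0634)
|S₂|²−|S₁|² = -0.0104;  |S₃|²−|S₁|² = 0.0071
[-0.5017 0.2231 -0.0600]·P = -0.0104;  [-0.5988 -0.3914 0.1030]·P = 0.0071
Cramer: x(z) = 0.0075-0.0014z;  y(z) = -0.0296+0.2655z
quadratic in z: (1.0705)z²+(0.2146)z+(-0.0323)=0, √Δ=0.4294 → z ∈ {-0.3008, 0.1003}; z = -0.3008 (taking z<0)
x = 0.0079, y = -0.1095

(0.0079, -0.1095, -0.3008)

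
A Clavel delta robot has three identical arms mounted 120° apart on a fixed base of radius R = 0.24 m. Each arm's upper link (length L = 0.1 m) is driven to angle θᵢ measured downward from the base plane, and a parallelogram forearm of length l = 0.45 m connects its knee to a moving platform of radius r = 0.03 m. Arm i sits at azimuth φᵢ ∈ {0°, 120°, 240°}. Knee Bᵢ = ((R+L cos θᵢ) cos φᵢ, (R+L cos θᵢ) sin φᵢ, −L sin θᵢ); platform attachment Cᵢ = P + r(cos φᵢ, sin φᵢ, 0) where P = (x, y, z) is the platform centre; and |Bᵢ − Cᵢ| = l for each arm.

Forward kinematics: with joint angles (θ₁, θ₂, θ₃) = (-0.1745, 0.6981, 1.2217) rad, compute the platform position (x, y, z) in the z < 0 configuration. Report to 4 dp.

(0.1060, 0.0489, -0.3815)

centre 1 = (0.3085·cos0.0°, 0.3085·sin0.0°, 0.0174) = (0.3085, 0.0000, 0.0174)
centre 2 = (0.2866·cos120.0°, 0.2866·sin120.0°, -0.0643) = (-0.1433, 0.2482, -0.0643)
centre 3 = (0.2442·cos240.0°, 0.2442·sin240.0°, -0.0940) = (-0.1221, -0.2115, -0.0940)
|centre ₂|²−|centre ₁|² = -0.0092;  |centre ₃|²−|centre ₁|² = -0.0270
plane₁₂: -0.9036x+0.4964y+-0.1633z = -0.0092
det = 0.8097;  x = 0.0214+-0.2218z,  y = 0.0204+-0.0748z
quadratic in z: (1.0548)z²+(0.0896)z+(-0.1193)=0, √Δ=0.7152 → z ∈ {-0.3815, 0.2966}; z = -0.3815 (taking z<0)
x = 0.1060, y = 0.0489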